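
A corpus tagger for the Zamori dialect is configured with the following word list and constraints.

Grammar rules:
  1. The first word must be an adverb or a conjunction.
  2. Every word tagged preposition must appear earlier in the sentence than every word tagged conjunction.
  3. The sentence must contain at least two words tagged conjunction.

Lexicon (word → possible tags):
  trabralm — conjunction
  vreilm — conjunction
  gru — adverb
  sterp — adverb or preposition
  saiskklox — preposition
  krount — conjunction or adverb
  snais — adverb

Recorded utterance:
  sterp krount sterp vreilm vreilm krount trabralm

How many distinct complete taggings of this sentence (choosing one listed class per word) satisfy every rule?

Candidates per position — 1:sterp {adverb,preposition}; 2:krount {conjunction,adverb}; 3:sterp {adverb,preposition}; 4:vreilm {conjunction}; 5:vreilm {conjunction}; 6:krount {conjunction,adverb}; 7:trabralm {conjunction}.
There are 16 candidate sequences in total.
Checking each against the rules leaves 6 sequences.
Count = 6.

6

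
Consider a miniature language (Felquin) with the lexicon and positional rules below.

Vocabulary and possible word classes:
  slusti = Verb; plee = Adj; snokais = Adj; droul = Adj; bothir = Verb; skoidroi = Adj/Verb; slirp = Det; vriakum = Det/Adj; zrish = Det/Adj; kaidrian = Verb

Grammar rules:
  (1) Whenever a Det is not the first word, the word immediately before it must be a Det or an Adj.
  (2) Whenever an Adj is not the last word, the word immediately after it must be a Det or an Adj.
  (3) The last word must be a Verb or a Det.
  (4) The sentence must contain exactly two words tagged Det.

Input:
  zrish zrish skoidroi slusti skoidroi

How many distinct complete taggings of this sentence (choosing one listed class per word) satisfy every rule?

Candidates per position — 1:zrish {Det,Adj}; 2:zrish {Det,Adj}; 3:skoidroi {Adj,Verb}; 4:slusti {Verb}; 5:skoidroi {Adj,Verb}.
There are 16 candidate sequences in total.
The sequences that satisfy every rule: Det Det Verb Verb Verb.
Count = 1.

1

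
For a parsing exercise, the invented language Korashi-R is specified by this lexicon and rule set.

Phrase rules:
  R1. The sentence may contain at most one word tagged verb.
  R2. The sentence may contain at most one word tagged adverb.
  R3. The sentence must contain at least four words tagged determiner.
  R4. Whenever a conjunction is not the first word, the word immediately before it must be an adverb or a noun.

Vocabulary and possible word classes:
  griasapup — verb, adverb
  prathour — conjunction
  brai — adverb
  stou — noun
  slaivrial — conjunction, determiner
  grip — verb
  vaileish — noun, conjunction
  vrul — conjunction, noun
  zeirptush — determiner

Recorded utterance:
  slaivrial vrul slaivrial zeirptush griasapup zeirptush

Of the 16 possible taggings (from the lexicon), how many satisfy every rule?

2

Candidates per position — 1:slaivrial {conjunction,determiner}; 2:vrul {conjunction,noun}; 3:slaivrial {conjunction,determiner}; 4:zeirptush {determiner}; 5:griasapup {verb,adverb}; 6:zeirptush {determiner}.
There are 16 candidate sequences in total.
The sequences that satisfy every rule: determiner noun determiner determiner verb determiner; determiner noun determiner determiner adverb determiner.
Count = 2.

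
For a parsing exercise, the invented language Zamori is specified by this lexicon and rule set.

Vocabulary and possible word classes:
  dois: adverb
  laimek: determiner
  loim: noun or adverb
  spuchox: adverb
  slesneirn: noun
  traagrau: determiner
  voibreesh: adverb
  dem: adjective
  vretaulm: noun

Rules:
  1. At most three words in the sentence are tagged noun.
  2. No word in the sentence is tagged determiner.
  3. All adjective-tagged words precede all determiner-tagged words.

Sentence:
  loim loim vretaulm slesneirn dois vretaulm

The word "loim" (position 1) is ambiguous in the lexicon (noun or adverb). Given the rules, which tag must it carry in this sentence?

adverb

Candidates per position — 1:loim {noun,adverb}; 2:loim {noun,adverb}; 3:vretaulm {noun}; 4:slesneirn {noun}; 5:dois {adverb}; 6:vretaulm {noun}.
Position 1: tagging it noun would leave rule 1 unsatisfiable, so it must be adverb.
Position 2: tagging it noun would leave rule 1 unsatisfiable, so it must be adverb.
That leaves exactly one tagging: adverb adverb noun noun adverb noun.
Rule-by-rule: rule 1 ok; rule 2 ok; rule 3 ok.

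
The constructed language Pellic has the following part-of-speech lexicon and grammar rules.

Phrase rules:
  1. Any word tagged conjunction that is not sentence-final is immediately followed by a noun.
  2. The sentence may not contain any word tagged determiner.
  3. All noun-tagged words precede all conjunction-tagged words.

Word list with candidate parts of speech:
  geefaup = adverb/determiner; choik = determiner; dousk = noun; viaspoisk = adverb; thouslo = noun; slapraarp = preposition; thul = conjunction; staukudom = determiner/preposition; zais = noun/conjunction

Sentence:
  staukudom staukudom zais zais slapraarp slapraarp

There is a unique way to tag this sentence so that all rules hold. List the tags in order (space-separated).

preposition preposition noun noun preposition preposition

Candidates per position — 1:staukudom {determiner,preposition}; 2:staukudom {determiner,preposition}; 3:zais {noun,conjunction}; 4:zais {noun,conjunction}; 5:slapraarp {preposition}; 6:slapraarp {preposition}.
At position 1, choosing determiner makes rule 2 impossible to satisfy; hence preposition.
At position 2, choosing determiner makes rule 2 impossible to satisfy; hence preposition.
At position 4, choosing conjunction makes rule 1 impossible to satisfy; hence noun.
At position 3, choosing conjunction makes rule 3 impossible to satisfy; hence noun.
So the tagging must be: preposition preposition noun noun preposition preposition.
Rule-by-rule: rule 1 satisfied; rule 2 satisfied; rule 3 satisfied.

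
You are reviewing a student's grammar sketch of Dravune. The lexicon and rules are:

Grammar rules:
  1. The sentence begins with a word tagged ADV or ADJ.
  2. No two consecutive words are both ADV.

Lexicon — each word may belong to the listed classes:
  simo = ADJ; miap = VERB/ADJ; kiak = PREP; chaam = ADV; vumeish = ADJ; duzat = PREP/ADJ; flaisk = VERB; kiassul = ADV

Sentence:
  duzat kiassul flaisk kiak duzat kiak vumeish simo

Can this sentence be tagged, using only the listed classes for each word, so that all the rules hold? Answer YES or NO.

YES

Candidates per position — 1:duzat {PREP,ADJ}; 2:kiassul {ADV}; 3:flaisk {VERB}; 4:kiak {PREP}; 5:duzat {PREP,ADJ}; 6:kiak {PREP}; 7:vumeish {ADJ}; 8:simo {ADJ}.
One satisfying assignment: ADJ ADV VERB PREP ADJ PREP ADJ ADJ.
Rule-by-rule: rule 1 ✓; rule 2 ✓.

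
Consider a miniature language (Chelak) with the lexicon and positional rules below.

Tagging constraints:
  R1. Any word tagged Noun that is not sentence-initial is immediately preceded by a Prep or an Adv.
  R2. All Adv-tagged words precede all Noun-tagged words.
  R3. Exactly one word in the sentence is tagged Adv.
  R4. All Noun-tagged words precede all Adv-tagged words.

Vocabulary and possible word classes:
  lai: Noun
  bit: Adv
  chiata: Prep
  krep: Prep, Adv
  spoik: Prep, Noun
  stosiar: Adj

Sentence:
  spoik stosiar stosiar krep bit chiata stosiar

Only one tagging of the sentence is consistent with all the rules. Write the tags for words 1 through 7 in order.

Prep Adj Adj Prep Adv Prep Adj

Candidates per position — 1:spoik {Prep,Noun}; 2:stosiar {Adj}; 3:stosiar {Adj}; 4:krep {Prep,Adv}; 5:bit {Adv}; 6:chiata {Prep}; 7:stosiar {Adj}.
Position 1: tagging it Noun would leave rule 2 unsatisfiable, so it must be Prep.
Position 4: tagging it Adv would leave rule 3 unsatisfiable, so it must be Prep.
That leaves exactly one tagging: Prep Adj Adj Prep Adv Prep Adj.
Check: rule 1 satisfied; rule 2 satisfied; rule 3 satisfied; rule 4 satisfied.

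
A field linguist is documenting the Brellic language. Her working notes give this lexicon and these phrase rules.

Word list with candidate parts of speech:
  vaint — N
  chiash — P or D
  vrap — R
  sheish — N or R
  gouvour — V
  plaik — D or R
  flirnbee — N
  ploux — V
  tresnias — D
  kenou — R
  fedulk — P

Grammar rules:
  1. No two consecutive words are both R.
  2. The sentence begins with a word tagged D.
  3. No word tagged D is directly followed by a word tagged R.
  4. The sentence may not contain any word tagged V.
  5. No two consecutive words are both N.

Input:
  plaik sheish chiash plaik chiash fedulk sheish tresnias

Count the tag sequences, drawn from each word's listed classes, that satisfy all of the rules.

Candidates per position — 1:plaik {D,R}; 2:sheish {N,R}; 3:chiash {P,D}; 4:plaik {D,R}; 5:chiash {P,D}; 6:fedulk {P}; 7:sheish {N,R}; 8:tresnias {D}.
There are 64 candidate sequences in total.
Checking each against the rules leaves 12 sequences.
Count = 12.

12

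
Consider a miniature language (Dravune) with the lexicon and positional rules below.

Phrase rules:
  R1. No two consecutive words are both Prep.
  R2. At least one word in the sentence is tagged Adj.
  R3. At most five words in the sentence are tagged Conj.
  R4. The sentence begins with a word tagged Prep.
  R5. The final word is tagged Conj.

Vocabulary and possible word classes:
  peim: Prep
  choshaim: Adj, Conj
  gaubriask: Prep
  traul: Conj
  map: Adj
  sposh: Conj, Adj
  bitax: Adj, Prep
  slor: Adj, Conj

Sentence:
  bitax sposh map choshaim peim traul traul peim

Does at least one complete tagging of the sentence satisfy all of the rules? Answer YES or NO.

Candidates per position — 1:bitax {Adj,Prep}; 2:sposh {Conj,Adj}; 3:map {Adj}; 4:choshaim {Adj,Conj}; 5:peim {Prep}; 6:traul {Conj}; 7:traul {Conj}; 8:peim {Prep}.
Rule 5 cannot be satisfied by any choice of tags from the lexicon.
So there is no consistent tagging.

NO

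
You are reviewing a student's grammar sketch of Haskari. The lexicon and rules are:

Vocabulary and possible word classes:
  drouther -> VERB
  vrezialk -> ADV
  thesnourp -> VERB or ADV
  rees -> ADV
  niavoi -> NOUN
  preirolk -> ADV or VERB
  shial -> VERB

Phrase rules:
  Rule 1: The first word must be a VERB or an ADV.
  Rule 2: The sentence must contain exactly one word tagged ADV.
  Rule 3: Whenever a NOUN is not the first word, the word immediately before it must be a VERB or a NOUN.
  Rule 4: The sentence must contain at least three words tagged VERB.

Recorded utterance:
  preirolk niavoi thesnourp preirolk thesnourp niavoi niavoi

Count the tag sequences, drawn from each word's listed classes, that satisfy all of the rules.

2

Candidates per position — 1:preirolk {ADV,VERB}; 2:niavoi {NOUN}; 3:thesnourp {VERB,ADV}; 4:preirolk {ADV,VERB}; 5:thesnourp {VERB,ADV}; 6:niavoi {NOUN}; 7:niavoi {NOUN}.
There are 16 candidate sequences in total.
The sequences that satisfy every rule: VERB NOUN VERB ADV VERB NOUN NOUN; VERB NOUN ADV VERB VERB NOUN NOUN.
Count = 2.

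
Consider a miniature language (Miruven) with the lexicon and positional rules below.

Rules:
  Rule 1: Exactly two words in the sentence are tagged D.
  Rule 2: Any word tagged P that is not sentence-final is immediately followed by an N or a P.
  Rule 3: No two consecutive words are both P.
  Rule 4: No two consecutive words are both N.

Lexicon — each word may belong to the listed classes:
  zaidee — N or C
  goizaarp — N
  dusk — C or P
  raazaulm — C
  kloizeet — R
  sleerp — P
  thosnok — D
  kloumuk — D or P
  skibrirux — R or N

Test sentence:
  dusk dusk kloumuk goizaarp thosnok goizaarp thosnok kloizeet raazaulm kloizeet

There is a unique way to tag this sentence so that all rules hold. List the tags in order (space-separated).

Candidates per position — 1:dusk {C,P}; 2:dusk {C,P}; 3:kloumuk {D,P}; 4:goizaarp {N}; 5:thosnok {D}; 6:goizaarp {N}; 7:thosnok {D}; 8:kloizeet {R}; 9:raazaulm {C}; 10:kloizeet {R}.
Position 3: D is ruled out by rule 1; that leaves P.
Position 2: P is ruled out by rule 3; that leaves C.
Position 1: P is ruled out by rule 2; that leaves C.
So the tagging must be: C C P N D N D R C R.
Check: rule 1 ok; rule 2 ok; rule 3 ok; rule 4 ok.

C C P N D N D R C R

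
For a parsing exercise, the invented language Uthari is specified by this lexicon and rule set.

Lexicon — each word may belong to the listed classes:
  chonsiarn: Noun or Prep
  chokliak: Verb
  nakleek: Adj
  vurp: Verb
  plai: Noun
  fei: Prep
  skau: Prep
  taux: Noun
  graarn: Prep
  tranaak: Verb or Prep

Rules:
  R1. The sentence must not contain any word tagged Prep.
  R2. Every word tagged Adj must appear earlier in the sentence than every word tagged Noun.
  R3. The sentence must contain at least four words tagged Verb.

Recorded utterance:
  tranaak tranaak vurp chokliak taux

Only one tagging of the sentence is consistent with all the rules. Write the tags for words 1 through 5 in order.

Verb Verb Verb Verb Noun

Candidates per position — 1:tranaak {Verb,Prep}; 2:tranaak {Verb,Prep}; 3:vurp {Verb}; 4:chokliak {Verb}; 5:taux {Noun}.
Word 1 cannot be Prep — rule 1 would then fail for every completion. It is Verb.
Word 2 cannot be Prep — rule 1 would then fail for every completion. It is Verb.
The only consistent sequence is: Verb Verb Verb Verb Noun.
Check: rule 1 ok; rule 2 ok; rule 3 ok.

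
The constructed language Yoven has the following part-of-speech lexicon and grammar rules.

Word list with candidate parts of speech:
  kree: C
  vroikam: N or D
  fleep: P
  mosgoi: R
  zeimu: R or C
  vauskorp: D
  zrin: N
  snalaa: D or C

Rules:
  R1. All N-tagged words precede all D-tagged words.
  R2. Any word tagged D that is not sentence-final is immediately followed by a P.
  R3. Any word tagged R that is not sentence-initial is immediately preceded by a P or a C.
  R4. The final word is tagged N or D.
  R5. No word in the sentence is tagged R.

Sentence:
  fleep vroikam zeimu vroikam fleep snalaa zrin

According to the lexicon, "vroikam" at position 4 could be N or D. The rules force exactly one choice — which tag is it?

N

Candidates per position — 1:fleep {P}; 2:vroikam {N,D}; 3:zeimu {R,C}; 4:vroikam {N,D}; 5:fleep {P}; 6:snalaa {D,C}; 7:zrin {N}.
Word 2 cannot be D — rule 1 would then fail for every completion. It is N.
Word 3 cannot be R — rule 3 would then fail for every completion. It is C.
Word 4 cannot be D — rule 1 would then fail for every completion. It is N.
Word 6 cannot be D — rule 1 would then fail for every completion. It is C.
The only consistent sequence is: P N C N P C N.
Rule-by-rule: rule 1 ✓; rule 2 ✓; rule 3 ✓; rule 4 ✓; rule 5 ✓.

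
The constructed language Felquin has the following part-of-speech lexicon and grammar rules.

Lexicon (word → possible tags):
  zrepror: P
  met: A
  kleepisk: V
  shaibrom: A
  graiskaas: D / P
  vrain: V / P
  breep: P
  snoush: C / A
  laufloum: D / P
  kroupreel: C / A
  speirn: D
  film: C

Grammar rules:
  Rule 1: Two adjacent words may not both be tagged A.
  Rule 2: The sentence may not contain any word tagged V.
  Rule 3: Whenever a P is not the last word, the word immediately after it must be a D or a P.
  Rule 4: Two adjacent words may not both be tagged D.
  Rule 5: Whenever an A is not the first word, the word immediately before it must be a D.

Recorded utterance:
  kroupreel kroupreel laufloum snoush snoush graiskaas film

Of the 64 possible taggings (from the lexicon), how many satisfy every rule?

Candidates per position — 1:kroupreel {C,A}; 2:kroupreel {C,A}; 3:laufloum {D,P}; 4:snoush {C,A}; 5:snoush {C,A}; 6:graiskaas {D,P}; 7:film {C}.
There are 64 candidate sequences in total.
The sequences that satisfy every rule: C C D C C D C; C C D A C D C; A C D C C D C; A C D A C D C.
Count = 4.

4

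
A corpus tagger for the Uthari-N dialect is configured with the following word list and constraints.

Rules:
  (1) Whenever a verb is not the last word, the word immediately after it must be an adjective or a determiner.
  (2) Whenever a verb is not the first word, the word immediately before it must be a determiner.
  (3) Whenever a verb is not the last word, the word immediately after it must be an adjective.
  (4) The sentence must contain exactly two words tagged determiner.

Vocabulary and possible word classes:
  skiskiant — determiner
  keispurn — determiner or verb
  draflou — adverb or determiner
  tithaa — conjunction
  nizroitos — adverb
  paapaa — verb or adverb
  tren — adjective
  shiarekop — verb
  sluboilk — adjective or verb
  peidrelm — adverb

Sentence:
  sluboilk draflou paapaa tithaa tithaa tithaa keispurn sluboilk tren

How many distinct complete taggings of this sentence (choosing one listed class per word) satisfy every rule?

Candidates per position — 1:sluboilk {adjective,verb}; 2:draflou {adverb,determiner}; 3:paapaa {verb,adverb}; 4:tithaa {conjunction}; 5:tithaa {conjunction}; 6:tithaa {conjunction}; 7:keispurn {determiner,verb}; 8:sluboilk {adjective,verb}; 9:tren {adjective}.
There are 32 candidate sequences in total.
The sequences that satisfy every rule: adjective determiner adverb conjunction conjunction conjunction determiner adjective adjective; adjective determiner adverb conjunction conjunction conjunction determiner verb adjective.
Count = 2.

2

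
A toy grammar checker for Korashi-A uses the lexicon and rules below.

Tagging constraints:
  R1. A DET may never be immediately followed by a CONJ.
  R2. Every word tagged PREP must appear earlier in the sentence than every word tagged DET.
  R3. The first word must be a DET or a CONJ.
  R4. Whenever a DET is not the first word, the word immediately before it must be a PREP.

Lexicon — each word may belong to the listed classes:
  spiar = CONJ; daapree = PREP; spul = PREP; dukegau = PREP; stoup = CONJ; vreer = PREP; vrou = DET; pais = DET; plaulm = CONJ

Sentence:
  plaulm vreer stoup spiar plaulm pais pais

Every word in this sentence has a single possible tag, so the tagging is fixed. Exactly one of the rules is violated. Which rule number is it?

Fixed tagging: CONJ PREP CONJ CONJ CONJ DET DET.
Checking each rule: R1 ok, R2 ok, R3 ok, R4 fails.
Only rule 4 fails.

4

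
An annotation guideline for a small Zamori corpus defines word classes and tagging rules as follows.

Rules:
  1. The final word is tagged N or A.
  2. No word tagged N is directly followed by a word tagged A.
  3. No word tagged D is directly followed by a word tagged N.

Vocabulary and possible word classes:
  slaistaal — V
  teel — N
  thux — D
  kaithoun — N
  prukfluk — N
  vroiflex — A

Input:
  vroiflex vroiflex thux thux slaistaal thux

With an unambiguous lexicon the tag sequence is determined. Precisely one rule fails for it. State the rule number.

Fixed tagging: A A D D V D.
Checking each rule: R1 ✗, R2 ✓, R3 ✓.
Only rule 1 fails.

1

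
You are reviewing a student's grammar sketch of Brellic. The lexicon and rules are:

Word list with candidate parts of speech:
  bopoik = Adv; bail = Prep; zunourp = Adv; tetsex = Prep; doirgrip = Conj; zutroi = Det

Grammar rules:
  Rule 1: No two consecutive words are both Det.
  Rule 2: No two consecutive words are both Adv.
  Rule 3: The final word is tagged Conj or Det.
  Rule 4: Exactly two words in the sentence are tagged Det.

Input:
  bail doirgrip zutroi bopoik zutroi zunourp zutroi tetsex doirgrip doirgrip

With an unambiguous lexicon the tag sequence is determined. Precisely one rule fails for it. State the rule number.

Fixed tagging: Prep Conj Det Adv Det Adv Det Prep Conj Conj.
Rule check: R1 holds, R2 holds, R3 holds, R4 violated.
Only rule 4 fails.

4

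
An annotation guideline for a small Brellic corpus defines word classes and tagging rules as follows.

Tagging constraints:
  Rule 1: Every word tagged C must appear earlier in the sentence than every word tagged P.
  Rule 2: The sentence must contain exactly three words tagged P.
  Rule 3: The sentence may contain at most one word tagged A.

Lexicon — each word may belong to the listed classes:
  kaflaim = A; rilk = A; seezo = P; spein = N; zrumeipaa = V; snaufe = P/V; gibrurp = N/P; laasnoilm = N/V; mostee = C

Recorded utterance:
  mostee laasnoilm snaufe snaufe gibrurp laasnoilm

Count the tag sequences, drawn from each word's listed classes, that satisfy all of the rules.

4

Candidates per position — 1:mostee {C}; 2:laasnoilm {N,V}; 3:snaufe {P,V}; 4:snaufe {P,V}; 5:gibrurp {N,P}; 6:laasnoilm {N,V}.
There are 32 candidate sequences in total.
The sequences that satisfy every rule: C N P P P N; C N P P P V; C V P P P N; C V P P P V.
Count = 4.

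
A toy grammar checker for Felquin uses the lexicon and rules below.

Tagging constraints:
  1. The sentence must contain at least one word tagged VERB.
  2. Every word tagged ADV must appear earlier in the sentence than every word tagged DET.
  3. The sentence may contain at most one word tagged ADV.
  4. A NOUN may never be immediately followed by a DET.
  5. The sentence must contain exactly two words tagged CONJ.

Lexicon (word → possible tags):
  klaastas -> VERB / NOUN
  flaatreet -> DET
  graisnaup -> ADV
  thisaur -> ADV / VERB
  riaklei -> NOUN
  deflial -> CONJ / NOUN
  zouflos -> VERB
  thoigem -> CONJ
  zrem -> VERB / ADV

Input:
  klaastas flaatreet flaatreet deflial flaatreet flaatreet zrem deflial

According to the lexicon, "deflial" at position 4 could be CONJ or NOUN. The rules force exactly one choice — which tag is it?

Candidates per position — 1:klaastas {VERB,NOUN}; 2:flaatreet {DET}; 3:flaatreet {DET}; 4:deflial {CONJ,NOUN}; 5:flaatreet {DET}; 6:flaatreet {DET}; 7:zrem {VERB,ADV}; 8:deflial {CONJ,NOUN}.
Position 1: NOUN is ruled out by rule 4; that leaves VERB.
Position 4: NOUN is ruled out by rule 4; that leaves CONJ.
Position 7: ADV is ruled out by rule 2; that leaves VERB.
Position 8: NOUN is ruled out by rule 5; that leaves CONJ.
The unique satisfying tagging is: VERB DET DET CONJ DET DET VERB CONJ.
Rule-by-rule: rule 1 satisfied; rule 2 satisfied; rule 3 satisfied; rule 4 satisfied; rule 5 satisfied.

CONJ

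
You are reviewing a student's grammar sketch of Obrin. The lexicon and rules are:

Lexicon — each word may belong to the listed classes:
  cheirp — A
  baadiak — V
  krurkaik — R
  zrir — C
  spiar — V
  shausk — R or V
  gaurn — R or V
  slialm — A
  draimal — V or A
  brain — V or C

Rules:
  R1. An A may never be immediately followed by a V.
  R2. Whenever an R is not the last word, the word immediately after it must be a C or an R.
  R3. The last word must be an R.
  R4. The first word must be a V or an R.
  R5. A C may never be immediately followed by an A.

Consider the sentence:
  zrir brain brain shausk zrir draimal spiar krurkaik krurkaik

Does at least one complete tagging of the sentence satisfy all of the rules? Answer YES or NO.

NO

Candidates per position — 1:zrir {C}; 2:brain {V,C}; 3:brain {V,C}; 4:shausk {R,V}; 5:zrir {C}; 6:draimal {V,A}; 7:spiar {V}; 8:krurkaik {R}; 9:krurkaik {R}.
Rule 4 cannot be satisfied by any choice of tags from the lexicon.
So there is no consistent tagging.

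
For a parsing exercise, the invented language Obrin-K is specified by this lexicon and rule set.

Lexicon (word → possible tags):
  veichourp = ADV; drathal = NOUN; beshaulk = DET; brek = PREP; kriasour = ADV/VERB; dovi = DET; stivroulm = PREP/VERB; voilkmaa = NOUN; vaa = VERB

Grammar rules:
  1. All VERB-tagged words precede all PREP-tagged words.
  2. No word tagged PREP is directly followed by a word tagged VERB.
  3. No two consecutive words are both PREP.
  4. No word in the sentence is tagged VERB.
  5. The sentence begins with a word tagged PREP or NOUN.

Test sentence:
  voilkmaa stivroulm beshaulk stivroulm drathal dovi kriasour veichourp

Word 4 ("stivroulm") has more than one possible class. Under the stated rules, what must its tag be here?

PREP

Candidates per position — 1:voilkmaa {NOUN}; 2:stivroulm {PREP,VERB}; 3:beshaulk {DET}; 4:stivroulm {PREP,VERB}; 5:drathal {NOUN}; 6:dovi {DET}; 7:kriasour {ADV,VERB}; 8:veichourp {ADV}.
Position 2: VERB is ruled out by rule 4; that leaves PREP.
Position 4: VERB is ruled out by rule 1; that leaves PREP.
Position 7: VERB is ruled out by rule 1; that leaves ADV.
The only consistent sequence is: NOUN PREP DET PREP NOUN DET ADV ADV.
Verifying each rule — rule 1 ✓; rule 2 ✓; rule 3 ✓; rule 4 ✓; rule 5 ✓.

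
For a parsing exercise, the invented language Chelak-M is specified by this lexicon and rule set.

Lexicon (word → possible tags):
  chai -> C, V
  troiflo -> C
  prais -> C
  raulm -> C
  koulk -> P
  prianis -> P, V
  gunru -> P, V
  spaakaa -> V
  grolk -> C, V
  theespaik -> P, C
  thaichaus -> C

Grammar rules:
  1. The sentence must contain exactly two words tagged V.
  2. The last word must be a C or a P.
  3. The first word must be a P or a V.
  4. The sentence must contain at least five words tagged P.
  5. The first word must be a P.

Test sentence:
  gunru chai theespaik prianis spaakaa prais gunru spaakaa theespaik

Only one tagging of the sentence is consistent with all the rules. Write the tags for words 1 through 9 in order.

Candidates per position — 1:gunru {P,V}; 2:chai {C,V}; 3:theespaik {P,C}; 4:prianis {P,V}; 5:spaakaa {V}; 6:prais {C}; 7:gunru {P,V}; 8:spaakaa {V}; 9:theespaik {P,C}.
Position 1: tagging it V would leave rule 1 unsatisfiable, so it must be P.
Position 2: tagging it V would leave rule 1 unsatisfiable, so it must be C.
Position 3: tagging it C would leave rule 4 unsatisfiable, so it must be P.
Position 4: tagging it V would leave rule 1 unsatisfiable, so it must be P.
Position 7: tagging it V would leave rule 1 unsatisfiable, so it must be P.
Position 9: tagging it C would leave rule 4 unsatisfiable, so it must be P.
So the tagging must be: P C P P V C P V P.
Check: rule 1 ok; rule 2 ok; rule 3 ok; rule 4 ok; rule 5 ok.

P C P P V C P V P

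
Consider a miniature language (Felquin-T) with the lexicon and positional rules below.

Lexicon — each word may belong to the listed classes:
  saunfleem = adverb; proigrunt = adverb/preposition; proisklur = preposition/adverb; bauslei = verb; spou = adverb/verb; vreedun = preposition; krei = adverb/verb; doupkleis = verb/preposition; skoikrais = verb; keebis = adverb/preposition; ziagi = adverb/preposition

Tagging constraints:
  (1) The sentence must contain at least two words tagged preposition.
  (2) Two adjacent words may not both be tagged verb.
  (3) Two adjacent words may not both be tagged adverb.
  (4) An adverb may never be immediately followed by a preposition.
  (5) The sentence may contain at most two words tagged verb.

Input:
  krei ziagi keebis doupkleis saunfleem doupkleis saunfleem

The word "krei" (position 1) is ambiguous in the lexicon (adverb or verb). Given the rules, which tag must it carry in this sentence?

verb

Candidates per position — 1:krei {adverb,verb}; 2:ziagi {adverb,preposition}; 3:keebis {adverb,preposition}; 4:doupkleis {verb,preposition}; 5:saunfleem {adverb}; 6:doupkleis {verb,preposition}; 7:saunfleem {adverb}.
Position 6: preposition is ruled out by rule 4; that leaves verb.
Position 1: the remaining choice is settled jointly with positions 2, 3, 4 — only verb at position 1 is part of a tagging that satisfies every rule.
So the tagging must be: verb preposition preposition preposition adverb verb adverb.
Rule-by-rule: rule 1 ✓; rule 2 ✓; rule 3 ✓; rule 4 ✓; rule 5 ✓.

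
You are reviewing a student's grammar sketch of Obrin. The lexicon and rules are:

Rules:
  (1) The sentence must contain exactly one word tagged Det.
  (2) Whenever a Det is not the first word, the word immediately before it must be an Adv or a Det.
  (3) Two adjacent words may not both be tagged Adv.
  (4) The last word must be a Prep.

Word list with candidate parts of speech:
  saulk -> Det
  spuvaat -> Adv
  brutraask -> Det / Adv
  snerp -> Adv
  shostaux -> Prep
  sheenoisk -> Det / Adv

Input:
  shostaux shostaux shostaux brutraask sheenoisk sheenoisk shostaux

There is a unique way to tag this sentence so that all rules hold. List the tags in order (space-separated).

Candidates per position — 1:shostaux {Prep}; 2:shostaux {Prep}; 3:shostaux {Prep}; 4:brutraask {Det,Adv}; 5:sheenoisk {Det,Adv}; 6:sheenoisk {Det,Adv}; 7:shostaux {Prep}.
If word 4 were Det, no tagging could satisfy rule 2; so word 4 is Adv.
If word 5 were Adv, no tagging could satisfy rule 3; so word 5 is Det.
If word 6 were Det, no tagging could satisfy rule 1; so word 6 is Adv.
That leaves exactly one tagging: Prep Prep Prep Adv Det Adv Prep.
Check: rule 1 holds; rule 2 holds; rule 3 holds; rule 4 holds.

Prep Prep Prep Adv Det Adv Prep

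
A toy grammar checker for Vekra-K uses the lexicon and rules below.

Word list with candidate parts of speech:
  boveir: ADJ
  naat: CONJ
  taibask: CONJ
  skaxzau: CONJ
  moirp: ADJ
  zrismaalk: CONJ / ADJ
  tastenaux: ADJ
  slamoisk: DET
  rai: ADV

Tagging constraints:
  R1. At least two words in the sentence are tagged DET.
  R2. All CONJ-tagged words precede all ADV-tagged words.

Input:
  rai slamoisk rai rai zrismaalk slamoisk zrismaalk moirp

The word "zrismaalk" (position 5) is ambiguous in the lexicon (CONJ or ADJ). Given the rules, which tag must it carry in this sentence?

ADJ

Candidates per position — 1:rai {ADV}; 2:slamoisk {DET}; 3:rai {ADV}; 4:rai {ADV}; 5:zrismaalk {CONJ,ADJ}; 6:slamoisk {DET}; 7:zrismaalk {CONJ,ADJ}; 8:moirp {ADJ}.
Word 5 cannot be CONJ — rule 2 would then fail for every completion. It is ADJ.
Word 7 cannot be CONJ — rule 2 would then fail for every completion. It is ADJ.
That leaves exactly one tagging: ADV DET ADV ADV ADJ DET ADJ ADJ.
Checking: rule 1 satisfied; rule 2 satisfied.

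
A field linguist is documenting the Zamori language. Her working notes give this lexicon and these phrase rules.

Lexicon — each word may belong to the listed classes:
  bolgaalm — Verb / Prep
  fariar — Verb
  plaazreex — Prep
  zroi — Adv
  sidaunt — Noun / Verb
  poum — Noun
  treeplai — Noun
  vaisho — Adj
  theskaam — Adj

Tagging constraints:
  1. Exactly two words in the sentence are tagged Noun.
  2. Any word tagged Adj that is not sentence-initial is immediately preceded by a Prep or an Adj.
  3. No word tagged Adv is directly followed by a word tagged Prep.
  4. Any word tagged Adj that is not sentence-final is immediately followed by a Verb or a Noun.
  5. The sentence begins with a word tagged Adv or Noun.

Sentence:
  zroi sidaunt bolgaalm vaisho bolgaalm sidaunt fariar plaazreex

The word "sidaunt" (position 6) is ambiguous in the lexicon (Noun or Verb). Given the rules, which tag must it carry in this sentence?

Candidates per position — 1:zroi {Adv}; 2:sidaunt {Noun,Verb}; 3:bolgaalm {Verb,Prep}; 4:vaisho {Adj}; 5:bolgaalm {Verb,Prep}; 6:sidaunt {Noun,Verb}; 7:fariar {Verb}; 8:plaazreex {Prep}.
Word 2 cannot be Verb — rule 1 would then fail for every completion. It is Noun.
Word 3 cannot be Verb — rule 2 would then fail for every completion. It is Prep.
Word 5 cannot be Prep — rule 4 would then fail for every completion. It is Verb.
Word 6 cannot be Verb — rule 1 would then fail for every completion. It is Noun.
That leaves exactly one tagging: Adv Noun Prep Adj Verb Noun Verb Prep.
Checking: rule 1 holds; rule 2 holds; rule 3 holds; rule 4 holds; rule 5 holds.

Noun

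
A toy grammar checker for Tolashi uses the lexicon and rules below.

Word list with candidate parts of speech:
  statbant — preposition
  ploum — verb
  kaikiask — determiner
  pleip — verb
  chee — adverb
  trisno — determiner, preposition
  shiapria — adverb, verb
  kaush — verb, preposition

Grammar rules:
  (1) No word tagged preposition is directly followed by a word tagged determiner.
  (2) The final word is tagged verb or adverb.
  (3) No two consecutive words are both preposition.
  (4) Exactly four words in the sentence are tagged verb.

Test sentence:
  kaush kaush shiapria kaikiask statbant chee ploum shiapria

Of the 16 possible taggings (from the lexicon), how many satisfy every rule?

Candidates per position — 1:kaush {verb,preposition}; 2:kaush {verb,preposition}; 3:shiapria {adverb,verb}; 4:kaikiask {determiner}; 5:statbant {preposition}; 6:chee {adverb}; 7:ploum {verb}; 8:shiapria {adverb,verb}.
There are 16 candidate sequences in total.
The sequences that satisfy every rule: verb verb adverb determiner preposition adverb verb verb; verb verb verb determiner preposition adverb verb adverb; verb preposition verb determiner preposition adverb verb verb; preposition verb verb determiner preposition adverb verb verb.
Count = 4.

4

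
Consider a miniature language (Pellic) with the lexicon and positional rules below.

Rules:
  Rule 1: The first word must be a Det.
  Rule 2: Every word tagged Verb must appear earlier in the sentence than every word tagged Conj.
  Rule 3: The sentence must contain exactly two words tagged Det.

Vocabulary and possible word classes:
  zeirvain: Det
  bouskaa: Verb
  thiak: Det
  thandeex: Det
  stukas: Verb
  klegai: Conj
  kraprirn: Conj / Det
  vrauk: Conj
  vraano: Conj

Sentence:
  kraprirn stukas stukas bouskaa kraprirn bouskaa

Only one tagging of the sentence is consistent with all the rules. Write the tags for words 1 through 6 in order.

Det Verb Verb Verb Det Verb

Candidates per position — 1:kraprirn {Conj,Det}; 2:stukas {Verb}; 3:stukas {Verb}; 4:bouskaa {Verb}; 5:kraprirn {Conj,Det}; 6:bouskaa {Verb}.
Position 1: tagging it Conj would leave rule 1 unsatisfiable, so it must be Det.
Position 5: tagging it Conj would leave rule 2 unsatisfiable, so it must be Det.
So the tagging must be: Det Verb Verb Verb Det Verb.
Check: rule 1 satisfied; rule 2 satisfied; rule 3 satisfied.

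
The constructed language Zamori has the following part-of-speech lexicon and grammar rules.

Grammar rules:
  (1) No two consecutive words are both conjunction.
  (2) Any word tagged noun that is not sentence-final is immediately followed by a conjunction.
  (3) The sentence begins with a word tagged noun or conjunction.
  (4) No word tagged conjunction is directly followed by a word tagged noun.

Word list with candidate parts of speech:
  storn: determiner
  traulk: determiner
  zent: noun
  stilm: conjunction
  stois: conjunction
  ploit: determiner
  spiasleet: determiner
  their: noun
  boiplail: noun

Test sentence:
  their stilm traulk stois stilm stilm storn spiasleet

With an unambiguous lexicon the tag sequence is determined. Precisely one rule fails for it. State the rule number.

Fixed tagging: noun conjunction determiner conjunction conjunction conjunction determiner determiner.
Rule check: R1 fail, R2 pass, R3 pass, R4 pass.
Only rule 1 fails.

1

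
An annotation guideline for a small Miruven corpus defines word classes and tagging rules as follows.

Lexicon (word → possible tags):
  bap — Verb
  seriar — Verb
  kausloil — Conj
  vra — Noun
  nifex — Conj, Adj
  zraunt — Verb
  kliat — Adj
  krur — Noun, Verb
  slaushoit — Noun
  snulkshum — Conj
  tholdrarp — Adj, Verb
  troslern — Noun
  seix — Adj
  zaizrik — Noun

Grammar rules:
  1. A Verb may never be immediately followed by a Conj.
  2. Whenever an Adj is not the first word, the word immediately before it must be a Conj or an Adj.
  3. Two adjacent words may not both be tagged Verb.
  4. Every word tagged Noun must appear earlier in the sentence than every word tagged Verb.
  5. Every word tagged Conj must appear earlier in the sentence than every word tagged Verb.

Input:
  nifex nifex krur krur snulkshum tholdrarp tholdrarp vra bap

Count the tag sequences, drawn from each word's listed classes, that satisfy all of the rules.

Candidates per position — 1:nifex {Conj,Adj}; 2:nifex {Conj,Adj}; 3:krur {Noun,Verb}; 4:krur {Noun,Verb}; 5:snulkshum {Conj}; 6:tholdrarp {Adj,Verb}; 7:tholdrarp {Adj,Verb}; 8:vra {Noun}; 9:bap {Verb}.
There are 64 candidate sequences in total.
The sequences that satisfy every rule: Conj Conj Noun Noun Conj Adj Adj Noun Verb; Conj Adj Noun Noun Conj Adj Adj Noun Verb; Adj Conj Noun Noun Conj Adj Adj Noun Verb; Adj Adj Noun Noun Conj Adj Adj Noun Verb.
Count = 4.

4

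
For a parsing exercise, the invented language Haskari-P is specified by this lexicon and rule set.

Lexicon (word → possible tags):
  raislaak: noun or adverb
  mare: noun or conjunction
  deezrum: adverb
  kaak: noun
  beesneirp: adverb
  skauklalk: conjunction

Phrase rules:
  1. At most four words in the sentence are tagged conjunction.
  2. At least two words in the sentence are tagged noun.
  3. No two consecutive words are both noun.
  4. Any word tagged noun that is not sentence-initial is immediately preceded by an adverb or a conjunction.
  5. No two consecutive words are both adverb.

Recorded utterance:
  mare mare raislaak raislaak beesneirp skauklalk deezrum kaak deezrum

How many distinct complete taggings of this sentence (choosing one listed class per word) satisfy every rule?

Candidates per position — 1:mare {noun,conjunction}; 2:mare {noun,conjunction}; 3:raislaak {noun,adverb}; 4:raislaak {noun,adverb}; 5:beesneirp {adverb}; 6:skauklalk {conjunction}; 7:deezrum {adverb}; 8:kaak {noun}; 9:deezrum {adverb}.
There are 16 candidate sequences in total.
The sequences that satisfy every rule: noun conjunction adverb noun adverb conjunction adverb noun adverb; conjunction noun adverb noun adverb conjunction adverb noun adverb; conjunction conjunction adverb noun adverb conjunction adverb noun adverb.
Count = 3.

3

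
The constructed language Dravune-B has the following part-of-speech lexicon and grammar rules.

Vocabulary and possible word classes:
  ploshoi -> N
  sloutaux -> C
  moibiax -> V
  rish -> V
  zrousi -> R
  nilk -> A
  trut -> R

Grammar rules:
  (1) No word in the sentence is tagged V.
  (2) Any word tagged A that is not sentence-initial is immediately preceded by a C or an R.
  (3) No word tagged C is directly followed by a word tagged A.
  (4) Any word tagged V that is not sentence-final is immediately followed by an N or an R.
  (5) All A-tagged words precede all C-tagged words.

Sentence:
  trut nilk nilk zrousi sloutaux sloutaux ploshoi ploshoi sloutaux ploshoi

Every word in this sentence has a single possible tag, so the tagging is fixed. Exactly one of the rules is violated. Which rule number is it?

2

Fixed tagging: R A A R C C N N C N.
Applying the rules: R1 pass, R2 fail, R3 pass, R4 pass, R5 pass.
Only rule 2 fails.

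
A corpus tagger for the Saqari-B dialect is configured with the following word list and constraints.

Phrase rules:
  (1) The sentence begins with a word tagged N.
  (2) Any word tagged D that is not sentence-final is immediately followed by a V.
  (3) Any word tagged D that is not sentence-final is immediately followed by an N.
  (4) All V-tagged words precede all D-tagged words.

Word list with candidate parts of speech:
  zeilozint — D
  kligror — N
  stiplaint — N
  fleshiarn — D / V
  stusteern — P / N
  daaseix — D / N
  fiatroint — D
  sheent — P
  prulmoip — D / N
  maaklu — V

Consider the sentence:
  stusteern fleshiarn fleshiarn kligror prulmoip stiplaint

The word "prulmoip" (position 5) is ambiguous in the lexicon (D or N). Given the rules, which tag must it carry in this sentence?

Candidates per position — 1:stusteern {P,N}; 2:fleshiarn {D,V}; 3:fleshiarn {D,V}; 4:kligror {N}; 5:prulmoip {D,N}; 6:stiplaint {N}.
Word 1 cannot be P — rule 1 would then fail for every completion. It is N.
Word 2 cannot be D — rule 3 would then fail for every completion. It is V.
Word 3 cannot be D — rule 2 would then fail for every completion. It is V.
Word 5 cannot be D — rule 2 would then fail for every completion. It is N.
That leaves exactly one tagging: N V V N N N.
Rule-by-rule: rule 1 ✓; rule 2 ✓; rule 3 ✓; rule 4 ✓.

N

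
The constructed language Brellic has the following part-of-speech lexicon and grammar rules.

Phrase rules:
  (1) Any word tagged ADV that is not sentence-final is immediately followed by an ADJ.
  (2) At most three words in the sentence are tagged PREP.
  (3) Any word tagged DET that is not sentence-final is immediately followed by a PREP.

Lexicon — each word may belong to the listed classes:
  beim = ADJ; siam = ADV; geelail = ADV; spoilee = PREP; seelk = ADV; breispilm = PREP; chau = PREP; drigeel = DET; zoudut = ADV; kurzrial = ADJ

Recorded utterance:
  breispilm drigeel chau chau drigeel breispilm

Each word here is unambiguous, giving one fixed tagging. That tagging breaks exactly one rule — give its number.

Fixed tagging: PREP DET PREP PREP DET PREP.
Rule check: R1 ✓, R2 ✗, R3 ✓.
Only rule 2 fails.

2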